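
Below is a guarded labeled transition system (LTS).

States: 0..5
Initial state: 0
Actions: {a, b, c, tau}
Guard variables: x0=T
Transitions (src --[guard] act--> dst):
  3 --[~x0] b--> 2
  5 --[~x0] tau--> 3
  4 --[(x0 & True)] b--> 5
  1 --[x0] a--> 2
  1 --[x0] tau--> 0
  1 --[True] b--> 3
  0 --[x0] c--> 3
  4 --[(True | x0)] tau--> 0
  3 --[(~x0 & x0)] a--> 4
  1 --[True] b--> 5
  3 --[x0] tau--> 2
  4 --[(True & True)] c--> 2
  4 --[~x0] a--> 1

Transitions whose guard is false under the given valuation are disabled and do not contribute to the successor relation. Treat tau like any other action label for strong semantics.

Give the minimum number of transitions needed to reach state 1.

Layered search for 1:
  depth 0: {0}
  depth 1: {3}
  depth 2: {2}
1 never appears.

Answer: UNREACHABLE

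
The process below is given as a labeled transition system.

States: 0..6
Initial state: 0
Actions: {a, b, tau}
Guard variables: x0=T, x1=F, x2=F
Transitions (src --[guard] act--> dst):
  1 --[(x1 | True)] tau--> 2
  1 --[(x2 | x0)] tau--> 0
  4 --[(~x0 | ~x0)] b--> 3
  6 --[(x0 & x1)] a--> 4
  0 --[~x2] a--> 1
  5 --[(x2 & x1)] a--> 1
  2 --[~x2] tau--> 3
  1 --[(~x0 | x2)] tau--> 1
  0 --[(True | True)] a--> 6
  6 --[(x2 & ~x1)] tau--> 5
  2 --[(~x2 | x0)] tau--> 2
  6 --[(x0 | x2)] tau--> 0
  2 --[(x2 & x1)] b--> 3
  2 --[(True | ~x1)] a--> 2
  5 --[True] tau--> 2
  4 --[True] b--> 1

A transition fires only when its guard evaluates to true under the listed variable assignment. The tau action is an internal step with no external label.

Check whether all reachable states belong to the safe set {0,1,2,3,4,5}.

Inv-set: {0,1,2,3,4,5}
Reachable = {0,1,2,3,6}
  0: ✓
  1: ✓
  2: ✓
  3: ✓
  6: ✗ unsafe
counterexample path to 6: a

Answer: INVARIANT VIOLATED at state 6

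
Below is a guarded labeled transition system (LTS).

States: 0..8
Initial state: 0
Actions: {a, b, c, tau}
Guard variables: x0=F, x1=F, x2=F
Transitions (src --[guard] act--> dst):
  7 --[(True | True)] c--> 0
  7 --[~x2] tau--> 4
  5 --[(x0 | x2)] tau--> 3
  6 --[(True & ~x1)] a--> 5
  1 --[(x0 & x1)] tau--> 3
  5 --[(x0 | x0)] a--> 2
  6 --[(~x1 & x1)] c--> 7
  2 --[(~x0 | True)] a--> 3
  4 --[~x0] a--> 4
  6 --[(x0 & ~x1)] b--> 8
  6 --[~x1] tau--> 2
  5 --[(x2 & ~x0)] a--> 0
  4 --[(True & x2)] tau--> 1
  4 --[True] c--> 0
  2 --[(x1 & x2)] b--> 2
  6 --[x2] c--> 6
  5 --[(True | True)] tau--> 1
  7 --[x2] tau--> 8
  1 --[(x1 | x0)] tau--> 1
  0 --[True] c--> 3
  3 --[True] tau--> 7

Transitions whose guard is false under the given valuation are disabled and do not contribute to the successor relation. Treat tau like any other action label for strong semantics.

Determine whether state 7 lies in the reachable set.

10 transition(s) survive guard evaluation.
Layer 0: {0}
Layer 1: {3}  now seen {0,3}
Layer 2: {7}  now seen {0,3,7}
Layer 3: {4}  now seen {0,3,4,7}
Reachable = {0,3,4,7}
Path to 7: c·tau

Answer: REACHABLE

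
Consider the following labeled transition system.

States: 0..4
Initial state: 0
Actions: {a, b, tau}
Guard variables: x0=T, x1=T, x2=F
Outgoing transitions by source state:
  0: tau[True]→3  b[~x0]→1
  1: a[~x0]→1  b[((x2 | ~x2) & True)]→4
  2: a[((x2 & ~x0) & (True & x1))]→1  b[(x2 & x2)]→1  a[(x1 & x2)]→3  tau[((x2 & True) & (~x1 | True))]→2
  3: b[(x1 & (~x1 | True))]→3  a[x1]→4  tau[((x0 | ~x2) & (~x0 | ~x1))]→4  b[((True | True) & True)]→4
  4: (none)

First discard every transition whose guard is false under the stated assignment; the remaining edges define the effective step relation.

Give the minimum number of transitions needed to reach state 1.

Layered search for 1:
  L0 = {0}
  L1 = {3}
  L2 = {4}
1 never appears.

Answer: UNREACHABLE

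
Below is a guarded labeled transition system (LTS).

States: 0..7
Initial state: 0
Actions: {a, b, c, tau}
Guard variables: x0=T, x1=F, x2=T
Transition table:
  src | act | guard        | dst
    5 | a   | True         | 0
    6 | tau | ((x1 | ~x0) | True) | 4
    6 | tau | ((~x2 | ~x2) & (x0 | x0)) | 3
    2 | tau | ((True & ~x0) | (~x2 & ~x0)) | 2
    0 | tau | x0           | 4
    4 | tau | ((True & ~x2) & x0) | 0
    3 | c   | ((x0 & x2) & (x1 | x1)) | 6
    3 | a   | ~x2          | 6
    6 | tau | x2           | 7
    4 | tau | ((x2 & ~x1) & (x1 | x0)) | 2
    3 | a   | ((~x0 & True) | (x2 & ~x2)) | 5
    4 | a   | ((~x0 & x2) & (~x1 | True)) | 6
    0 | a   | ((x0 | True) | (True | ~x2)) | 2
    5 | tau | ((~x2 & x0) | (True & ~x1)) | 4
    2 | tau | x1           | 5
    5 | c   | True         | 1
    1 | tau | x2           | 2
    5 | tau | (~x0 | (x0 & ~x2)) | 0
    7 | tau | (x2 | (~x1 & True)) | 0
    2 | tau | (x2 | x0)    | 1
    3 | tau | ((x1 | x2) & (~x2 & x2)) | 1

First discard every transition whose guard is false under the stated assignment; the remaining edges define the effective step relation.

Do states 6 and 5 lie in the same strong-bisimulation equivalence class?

Answer: NOT BISIMILAR

Trace:
Refine partition for ~:
  round 0: {{0,1,2,3,4,5,6,7}}
  round 1: {{0},{1,2,4,6,7},{3},{5}}
  round 2: {{0},{1,2,4,6},{3},{5},{7}}
  round 3: {{0},{1,2,4},{3},{5},{6},{7}}
Fixed point at round 4; 6 class(es).
[6]={6}  [5]={5}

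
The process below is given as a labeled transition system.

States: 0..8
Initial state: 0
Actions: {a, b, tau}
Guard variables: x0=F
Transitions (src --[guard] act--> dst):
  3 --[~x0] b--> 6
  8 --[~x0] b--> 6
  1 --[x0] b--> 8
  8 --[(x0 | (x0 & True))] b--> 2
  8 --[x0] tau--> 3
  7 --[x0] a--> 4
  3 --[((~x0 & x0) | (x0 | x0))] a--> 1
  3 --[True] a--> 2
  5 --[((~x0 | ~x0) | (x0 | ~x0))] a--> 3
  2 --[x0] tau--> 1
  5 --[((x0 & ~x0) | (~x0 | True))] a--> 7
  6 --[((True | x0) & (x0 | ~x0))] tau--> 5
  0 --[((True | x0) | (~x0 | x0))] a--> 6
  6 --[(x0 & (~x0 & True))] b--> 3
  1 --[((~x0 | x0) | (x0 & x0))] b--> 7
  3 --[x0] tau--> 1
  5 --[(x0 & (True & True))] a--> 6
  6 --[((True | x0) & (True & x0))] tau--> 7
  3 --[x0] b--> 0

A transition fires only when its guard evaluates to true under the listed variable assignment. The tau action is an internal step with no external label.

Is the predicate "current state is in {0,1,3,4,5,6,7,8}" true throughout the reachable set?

Answer: INVARIANT VIOLATED at state 2

Working:
Inv-set: {0,1,3,4,5,6,7,8}
Reach set: {0,2,3,5,6,7}
  0: ok
  2: VIOLATES
  3: ok
  5: ok
  6: ok
  7: ok
reach 2 via a·tau·a·a — violates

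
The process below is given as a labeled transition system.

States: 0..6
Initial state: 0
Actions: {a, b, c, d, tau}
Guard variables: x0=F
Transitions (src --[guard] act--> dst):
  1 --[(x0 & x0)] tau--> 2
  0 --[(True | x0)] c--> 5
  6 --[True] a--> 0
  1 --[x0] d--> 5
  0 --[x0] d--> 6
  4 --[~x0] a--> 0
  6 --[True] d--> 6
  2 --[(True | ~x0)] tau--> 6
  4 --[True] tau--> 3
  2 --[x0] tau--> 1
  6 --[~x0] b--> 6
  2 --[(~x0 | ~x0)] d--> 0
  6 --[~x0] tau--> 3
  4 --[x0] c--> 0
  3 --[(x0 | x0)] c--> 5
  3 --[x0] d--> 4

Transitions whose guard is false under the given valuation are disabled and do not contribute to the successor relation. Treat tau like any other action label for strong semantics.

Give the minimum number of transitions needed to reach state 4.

Breadth-first toward 4:
  L0 = {0}
  L1 = {5}
4 never appears.

Answer: UNREACHABLE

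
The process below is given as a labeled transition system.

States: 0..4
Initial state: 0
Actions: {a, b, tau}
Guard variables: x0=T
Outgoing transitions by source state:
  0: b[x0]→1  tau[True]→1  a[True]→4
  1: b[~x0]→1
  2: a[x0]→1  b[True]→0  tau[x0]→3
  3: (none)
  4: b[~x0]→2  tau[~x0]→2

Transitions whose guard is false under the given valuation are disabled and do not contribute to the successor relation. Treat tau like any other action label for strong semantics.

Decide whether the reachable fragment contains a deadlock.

Reachable = {0,1,4}
  0: a→4  b→1  tau→1  [3 out]
  1: ∅  [deadlock]
  4: ∅  [deadlock]
trace reaching 1: b

Answer: DEADLOCK at state 1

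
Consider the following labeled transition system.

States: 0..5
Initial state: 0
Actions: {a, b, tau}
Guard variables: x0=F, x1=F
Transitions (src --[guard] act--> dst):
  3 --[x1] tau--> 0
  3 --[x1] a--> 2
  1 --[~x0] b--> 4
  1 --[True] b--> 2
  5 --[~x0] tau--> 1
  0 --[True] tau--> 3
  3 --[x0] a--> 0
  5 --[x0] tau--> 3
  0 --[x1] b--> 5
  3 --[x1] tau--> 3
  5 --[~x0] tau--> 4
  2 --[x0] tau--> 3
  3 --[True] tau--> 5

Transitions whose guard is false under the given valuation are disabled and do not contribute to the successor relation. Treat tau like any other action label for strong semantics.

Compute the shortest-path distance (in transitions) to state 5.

Layered search for 5:
  depth 0: {0}
  depth 1: {3}
  depth 2: {5}
depth(5)=2, e.g. tau·tau

Answer: 2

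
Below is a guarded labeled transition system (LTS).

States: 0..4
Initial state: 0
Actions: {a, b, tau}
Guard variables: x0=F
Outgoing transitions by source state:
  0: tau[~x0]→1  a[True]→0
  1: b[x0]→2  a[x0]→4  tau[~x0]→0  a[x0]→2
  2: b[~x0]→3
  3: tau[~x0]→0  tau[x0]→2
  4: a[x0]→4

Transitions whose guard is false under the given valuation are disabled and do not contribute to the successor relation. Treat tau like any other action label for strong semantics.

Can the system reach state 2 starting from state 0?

After dropping false guards: 5 live edges.
L0 = {0}
L1 = {1}  now seen {0,1}
Reach set: {0,1}

Answer: UNREACHABLE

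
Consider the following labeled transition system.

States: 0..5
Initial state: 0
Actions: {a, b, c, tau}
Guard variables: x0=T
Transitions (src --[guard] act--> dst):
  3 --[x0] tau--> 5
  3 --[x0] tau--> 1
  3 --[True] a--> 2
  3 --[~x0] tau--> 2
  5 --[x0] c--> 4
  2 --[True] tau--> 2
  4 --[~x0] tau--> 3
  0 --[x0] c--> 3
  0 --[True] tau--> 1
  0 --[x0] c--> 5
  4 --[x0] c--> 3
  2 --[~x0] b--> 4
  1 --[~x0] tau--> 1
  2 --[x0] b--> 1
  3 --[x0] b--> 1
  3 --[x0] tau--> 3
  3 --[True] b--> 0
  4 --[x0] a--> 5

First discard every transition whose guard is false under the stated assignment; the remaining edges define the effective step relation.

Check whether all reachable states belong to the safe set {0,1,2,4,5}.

Answer: INVARIANT VIOLATED at state 3

Analysis:
Allowed set {0,1,2,4,5}
Reach set: {0,1,2,3,4,5}
  0: safe
  1: safe
  2: safe
  3: ✗ unsafe
  4: safe
  5: safe
reach 3 via c — violates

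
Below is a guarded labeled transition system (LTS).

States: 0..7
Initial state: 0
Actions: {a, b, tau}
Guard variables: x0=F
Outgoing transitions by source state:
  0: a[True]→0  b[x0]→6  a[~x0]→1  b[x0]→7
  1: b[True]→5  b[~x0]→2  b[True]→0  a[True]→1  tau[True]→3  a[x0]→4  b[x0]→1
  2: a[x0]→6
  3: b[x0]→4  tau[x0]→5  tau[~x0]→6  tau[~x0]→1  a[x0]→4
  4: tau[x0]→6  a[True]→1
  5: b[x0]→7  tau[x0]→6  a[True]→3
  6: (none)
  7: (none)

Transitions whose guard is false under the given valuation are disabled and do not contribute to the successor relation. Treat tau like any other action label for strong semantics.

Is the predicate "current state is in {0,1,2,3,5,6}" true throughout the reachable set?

Answer: INVARIANT HOLDS

Trace:
Allowed set {0,1,2,3,5,6}
Reachable = {0,1,2,3,5,6}
  0: safe
  1: safe
  2: safe
  3: safe
  5: safe
  6: safe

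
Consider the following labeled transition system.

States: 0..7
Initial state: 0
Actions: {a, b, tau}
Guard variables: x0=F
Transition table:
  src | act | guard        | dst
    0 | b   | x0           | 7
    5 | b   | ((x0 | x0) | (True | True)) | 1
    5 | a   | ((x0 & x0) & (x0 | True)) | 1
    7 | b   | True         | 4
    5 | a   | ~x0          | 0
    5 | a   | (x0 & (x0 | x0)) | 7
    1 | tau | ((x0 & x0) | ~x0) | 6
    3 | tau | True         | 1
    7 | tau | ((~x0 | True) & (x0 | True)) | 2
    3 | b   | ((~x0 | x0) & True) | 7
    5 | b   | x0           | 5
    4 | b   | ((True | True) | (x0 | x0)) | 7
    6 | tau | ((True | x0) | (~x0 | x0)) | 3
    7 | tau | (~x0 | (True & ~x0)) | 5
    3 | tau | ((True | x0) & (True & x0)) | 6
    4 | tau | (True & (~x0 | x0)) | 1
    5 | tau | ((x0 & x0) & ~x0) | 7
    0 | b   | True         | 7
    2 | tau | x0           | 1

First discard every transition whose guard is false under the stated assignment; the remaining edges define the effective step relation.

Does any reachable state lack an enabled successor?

Reachable = {0,1,2,3,4,5,6,7}
  0: b→7  [deg 1]
  1: tau→6  [deg 1]
  2: ∅  [deadlock]
  3: b→7  tau→1  [deg 2]
  4: b→7  tau→1  [deg 2]
  5: a→0  b→1  [deg 2]
  6: tau→3  [deg 1]
  7: b→4  tau→2  tau→5  [deg 3]
witness 2: b·tau

Answer: DEADLOCK at state 2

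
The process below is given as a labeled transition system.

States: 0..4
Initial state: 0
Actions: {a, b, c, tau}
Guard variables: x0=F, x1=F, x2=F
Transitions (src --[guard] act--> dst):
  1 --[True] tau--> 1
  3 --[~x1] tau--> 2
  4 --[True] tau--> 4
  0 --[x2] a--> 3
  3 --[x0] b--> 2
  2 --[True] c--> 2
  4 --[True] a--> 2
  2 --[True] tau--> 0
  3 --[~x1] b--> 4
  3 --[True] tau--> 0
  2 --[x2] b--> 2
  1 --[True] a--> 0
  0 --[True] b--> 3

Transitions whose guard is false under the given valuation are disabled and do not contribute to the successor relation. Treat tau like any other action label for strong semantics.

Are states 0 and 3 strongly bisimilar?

Bisimulation quotient by refinement:
  P[0] = {{0,1,2,3,4}}
  P[1] = {{0},{1,4},{2},{3}}
  P[2] = {{0},{1},{2},{3},{4}}
stable after 3 split(s): 5 block(s)
0∈{0}, 3∈{3}

Answer: NOT BISIMILAR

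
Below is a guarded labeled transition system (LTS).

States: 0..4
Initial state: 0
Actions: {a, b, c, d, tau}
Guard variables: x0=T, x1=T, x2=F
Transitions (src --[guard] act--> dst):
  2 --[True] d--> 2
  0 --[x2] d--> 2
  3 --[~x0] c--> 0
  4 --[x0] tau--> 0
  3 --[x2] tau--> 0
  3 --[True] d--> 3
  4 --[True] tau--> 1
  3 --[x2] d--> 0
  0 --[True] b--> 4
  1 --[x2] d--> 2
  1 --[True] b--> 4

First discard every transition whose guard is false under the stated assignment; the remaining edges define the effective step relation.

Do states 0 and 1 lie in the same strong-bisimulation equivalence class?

Answer: BISIMILAR

Trace:
Compute ~ classes (split until stable):
  π0 = {{0,1,2,3,4}}
  π1 = {{0,1},{2,3},{4}}
stable after 2 split(s): 3 block(s)
[0]={0,1}  [1]={0,1}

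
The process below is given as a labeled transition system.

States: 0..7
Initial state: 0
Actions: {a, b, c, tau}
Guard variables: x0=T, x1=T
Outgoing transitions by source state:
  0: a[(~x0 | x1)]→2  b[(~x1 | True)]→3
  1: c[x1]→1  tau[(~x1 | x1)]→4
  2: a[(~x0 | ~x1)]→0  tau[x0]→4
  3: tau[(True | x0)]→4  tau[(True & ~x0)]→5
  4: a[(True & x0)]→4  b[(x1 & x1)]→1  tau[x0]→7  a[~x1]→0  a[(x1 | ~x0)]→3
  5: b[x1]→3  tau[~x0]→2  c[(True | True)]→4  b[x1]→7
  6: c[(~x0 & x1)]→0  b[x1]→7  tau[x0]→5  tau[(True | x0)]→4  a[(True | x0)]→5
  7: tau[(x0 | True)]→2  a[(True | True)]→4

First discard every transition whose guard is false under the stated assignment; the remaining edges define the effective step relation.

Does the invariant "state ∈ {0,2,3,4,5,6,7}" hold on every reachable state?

Answer: INVARIANT VIOLATED at state 1

Analysis:
Allowed set {0,2,3,4,5,6,7}
R = {0,1,2,3,4,7}
  0: ✓
  1: VIOLATES
  2: ✓
  3: ✓
  4: ✓
  7: ✓
counterexample path to 1: a·tau·b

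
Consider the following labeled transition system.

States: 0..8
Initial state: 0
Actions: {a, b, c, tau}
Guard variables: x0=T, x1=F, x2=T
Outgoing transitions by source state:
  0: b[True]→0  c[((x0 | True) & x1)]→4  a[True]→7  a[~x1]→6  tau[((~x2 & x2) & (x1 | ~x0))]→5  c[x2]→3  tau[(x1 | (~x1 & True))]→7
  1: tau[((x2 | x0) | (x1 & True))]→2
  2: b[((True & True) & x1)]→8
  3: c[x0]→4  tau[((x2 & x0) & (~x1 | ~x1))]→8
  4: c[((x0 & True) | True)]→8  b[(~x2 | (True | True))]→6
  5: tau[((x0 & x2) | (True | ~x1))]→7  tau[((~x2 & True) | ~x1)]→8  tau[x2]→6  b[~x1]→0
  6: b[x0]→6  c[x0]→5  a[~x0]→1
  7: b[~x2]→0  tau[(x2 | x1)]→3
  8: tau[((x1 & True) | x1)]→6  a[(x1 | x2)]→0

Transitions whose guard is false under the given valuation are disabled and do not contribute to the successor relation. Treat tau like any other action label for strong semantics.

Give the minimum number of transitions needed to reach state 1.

Layered search for 1:
  Layer 0: {0}
  Layer 1: {3,6,7}
  Layer 2: {4,5,8}
1 never appears.

Answer: UNREACHABLE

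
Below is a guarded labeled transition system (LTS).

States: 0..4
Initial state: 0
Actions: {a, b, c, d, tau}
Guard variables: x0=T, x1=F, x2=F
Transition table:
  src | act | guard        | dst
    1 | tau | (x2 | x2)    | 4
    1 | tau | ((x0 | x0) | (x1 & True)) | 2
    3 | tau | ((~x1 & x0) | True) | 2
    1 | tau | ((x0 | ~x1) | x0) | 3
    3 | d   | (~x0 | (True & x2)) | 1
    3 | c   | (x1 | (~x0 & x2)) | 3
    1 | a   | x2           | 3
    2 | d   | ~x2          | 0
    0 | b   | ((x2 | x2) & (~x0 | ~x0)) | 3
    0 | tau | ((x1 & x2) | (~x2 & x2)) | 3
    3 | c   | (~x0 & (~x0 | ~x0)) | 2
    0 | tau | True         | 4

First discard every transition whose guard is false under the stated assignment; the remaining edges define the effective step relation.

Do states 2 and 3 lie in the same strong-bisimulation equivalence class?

Refine partition for ~:
  P[0] = {{0,1,2,3,4}}
  P[1] = {{0,1,3},{2},{4}}
  P[2] = {{0},{1},{2},{3},{4}}
5 equivalence class(es) (converged in 3)
class of 2: {2}; class of 3: {3}

Answer: NOT BISIMILAR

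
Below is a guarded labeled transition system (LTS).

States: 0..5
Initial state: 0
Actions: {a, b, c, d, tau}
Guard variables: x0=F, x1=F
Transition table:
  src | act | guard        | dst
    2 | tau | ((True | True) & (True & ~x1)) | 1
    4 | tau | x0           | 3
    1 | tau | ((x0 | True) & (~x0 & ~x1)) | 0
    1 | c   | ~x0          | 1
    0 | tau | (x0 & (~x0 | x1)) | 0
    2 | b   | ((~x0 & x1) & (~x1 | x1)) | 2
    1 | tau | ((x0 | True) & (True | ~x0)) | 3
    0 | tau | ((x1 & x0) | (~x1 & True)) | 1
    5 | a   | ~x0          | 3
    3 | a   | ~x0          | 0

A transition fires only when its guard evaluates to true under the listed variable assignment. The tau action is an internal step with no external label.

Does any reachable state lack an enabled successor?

Reach set: {0,1,3}
  0: tau→1  [1 exit(s)]
  1: c→1  tau→0  tau→3  [3 exit(s)]
  3: a→0  [1 exit(s)]

Answer: DEADLOCK-FREE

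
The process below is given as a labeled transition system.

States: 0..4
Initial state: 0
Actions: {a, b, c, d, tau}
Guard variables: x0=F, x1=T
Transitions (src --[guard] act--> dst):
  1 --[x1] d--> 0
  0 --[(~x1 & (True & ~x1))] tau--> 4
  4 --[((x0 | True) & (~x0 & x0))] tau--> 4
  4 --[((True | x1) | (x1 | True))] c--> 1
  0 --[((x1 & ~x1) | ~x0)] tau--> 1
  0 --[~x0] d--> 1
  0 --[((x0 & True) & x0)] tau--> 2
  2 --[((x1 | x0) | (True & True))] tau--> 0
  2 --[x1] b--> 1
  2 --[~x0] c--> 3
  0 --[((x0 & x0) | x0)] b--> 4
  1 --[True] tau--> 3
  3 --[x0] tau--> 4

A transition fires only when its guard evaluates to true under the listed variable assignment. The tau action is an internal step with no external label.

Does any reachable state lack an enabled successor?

Answer: DEADLOCK at state 3

Working:
Reach set: {0,1,3}
  0: d→1  tau→1  [2 exit(s)]
  1: d→0  tau→3  [2 exit(s)]
  3: ∅  [deadlock]
witness 3: tau·tau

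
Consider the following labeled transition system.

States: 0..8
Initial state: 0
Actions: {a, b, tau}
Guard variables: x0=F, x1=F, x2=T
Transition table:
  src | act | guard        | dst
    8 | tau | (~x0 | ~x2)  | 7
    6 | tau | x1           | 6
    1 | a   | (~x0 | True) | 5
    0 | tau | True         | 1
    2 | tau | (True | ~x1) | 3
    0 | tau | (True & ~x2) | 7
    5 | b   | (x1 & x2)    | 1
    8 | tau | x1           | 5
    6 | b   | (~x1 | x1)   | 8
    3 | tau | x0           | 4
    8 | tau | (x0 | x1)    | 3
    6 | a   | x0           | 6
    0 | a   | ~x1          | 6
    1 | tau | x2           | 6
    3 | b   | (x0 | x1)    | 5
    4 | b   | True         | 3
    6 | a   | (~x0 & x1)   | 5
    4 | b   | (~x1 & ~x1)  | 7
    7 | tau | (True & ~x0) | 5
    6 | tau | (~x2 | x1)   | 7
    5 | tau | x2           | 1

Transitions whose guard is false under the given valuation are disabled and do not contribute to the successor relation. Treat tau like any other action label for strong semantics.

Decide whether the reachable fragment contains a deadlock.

Reachable = {0,1,5,6,7,8}
  0: a→6  tau→1  [2 out]
  1: a→5  tau→6  [2 out]
  5: tau→1  [1 out]
  6: b→8  [1 out]
  7: tau→5  [1 out]
  8: tau→7  [1 out]

Answer: DEADLOCK-FREE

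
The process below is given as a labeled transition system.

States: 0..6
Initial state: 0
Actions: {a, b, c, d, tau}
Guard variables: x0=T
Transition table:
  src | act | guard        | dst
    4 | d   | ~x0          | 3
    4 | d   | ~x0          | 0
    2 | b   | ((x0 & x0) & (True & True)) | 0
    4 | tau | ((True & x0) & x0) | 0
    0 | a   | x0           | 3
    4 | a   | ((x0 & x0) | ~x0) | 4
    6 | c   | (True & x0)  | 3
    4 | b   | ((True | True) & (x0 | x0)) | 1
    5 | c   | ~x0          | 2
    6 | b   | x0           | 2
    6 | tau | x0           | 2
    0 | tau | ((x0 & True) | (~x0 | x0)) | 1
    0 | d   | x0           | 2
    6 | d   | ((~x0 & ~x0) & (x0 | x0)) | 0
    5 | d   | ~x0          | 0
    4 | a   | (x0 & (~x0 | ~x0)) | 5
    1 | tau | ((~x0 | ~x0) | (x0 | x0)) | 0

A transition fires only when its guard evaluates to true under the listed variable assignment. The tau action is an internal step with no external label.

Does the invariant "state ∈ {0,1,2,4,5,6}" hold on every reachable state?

Answer: INVARIANT VIOLATED at state 3

Analysis:
Inv-set: {0,1,2,4,5,6}
R = {0,1,2,3}
  0: ✓
  1: ✓
  2: ✓
  3: outside
reach 3 via a — violates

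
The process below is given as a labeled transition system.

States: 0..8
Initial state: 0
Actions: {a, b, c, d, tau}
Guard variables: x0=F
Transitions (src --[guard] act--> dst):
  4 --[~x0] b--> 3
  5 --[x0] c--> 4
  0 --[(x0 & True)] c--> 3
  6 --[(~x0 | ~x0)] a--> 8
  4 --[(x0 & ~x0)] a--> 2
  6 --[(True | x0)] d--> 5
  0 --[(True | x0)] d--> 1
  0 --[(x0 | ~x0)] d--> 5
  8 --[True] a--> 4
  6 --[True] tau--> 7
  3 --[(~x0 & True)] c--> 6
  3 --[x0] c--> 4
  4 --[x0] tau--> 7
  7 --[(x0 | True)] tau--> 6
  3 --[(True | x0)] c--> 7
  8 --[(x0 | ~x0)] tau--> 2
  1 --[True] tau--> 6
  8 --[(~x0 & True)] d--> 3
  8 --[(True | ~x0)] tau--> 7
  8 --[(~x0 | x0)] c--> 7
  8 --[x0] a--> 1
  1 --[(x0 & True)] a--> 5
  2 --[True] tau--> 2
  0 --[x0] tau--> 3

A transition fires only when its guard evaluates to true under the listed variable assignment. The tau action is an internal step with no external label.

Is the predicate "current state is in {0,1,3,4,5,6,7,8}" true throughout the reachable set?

Answer: INVARIANT VIOLATED at state 2

Working:
Safe = {0,1,3,4,5,6,7,8}
Reach set: {0,1,2,3,4,5,6,7,8}
  0: safe
  1: safe
  2: outside
  3: safe
  4: safe
  5: safe
  6: safe
  7: safe
  8: safe
reach 2 via d·tau·a·tau — violates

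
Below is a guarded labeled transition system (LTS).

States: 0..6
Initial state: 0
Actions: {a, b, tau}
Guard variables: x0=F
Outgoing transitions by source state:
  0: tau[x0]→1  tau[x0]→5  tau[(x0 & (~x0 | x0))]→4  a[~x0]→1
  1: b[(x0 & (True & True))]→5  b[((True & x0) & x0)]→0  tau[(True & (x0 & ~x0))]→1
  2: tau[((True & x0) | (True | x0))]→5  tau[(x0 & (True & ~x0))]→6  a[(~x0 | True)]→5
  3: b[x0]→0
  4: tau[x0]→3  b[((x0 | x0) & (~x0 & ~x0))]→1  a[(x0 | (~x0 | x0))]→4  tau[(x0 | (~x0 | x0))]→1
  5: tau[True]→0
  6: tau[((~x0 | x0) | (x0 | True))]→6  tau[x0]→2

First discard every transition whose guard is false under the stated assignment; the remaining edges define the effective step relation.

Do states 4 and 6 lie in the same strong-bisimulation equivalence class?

Bisimulation quotient by refinement:
  round 0: {{0,1,2,3,4,5,6}}
  round 1: {{0},{1,3},{2,4},{5,6}}
  round 2: {{0},{1,3},{2},{4},{5},{6}}
6 equivalence class(es) (converged in 3)
[4]={4}  [6]={6}

Answer: NOT BISIMILAR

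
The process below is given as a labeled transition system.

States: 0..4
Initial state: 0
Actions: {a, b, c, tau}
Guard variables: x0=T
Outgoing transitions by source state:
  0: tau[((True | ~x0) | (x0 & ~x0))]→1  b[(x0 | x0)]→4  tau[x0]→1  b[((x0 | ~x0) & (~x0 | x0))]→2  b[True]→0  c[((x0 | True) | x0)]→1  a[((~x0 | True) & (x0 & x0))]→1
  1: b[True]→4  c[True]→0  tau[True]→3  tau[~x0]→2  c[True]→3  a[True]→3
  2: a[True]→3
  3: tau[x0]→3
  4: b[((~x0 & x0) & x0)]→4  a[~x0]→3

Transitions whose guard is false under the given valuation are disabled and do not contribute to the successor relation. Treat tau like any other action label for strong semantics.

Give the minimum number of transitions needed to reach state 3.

Breadth-first toward 3:
  Layer 0: {0}
  Layer 1: {1,2,4}
  Layer 2: {3}
3 enters at depth 2; path a·a

Answer: 2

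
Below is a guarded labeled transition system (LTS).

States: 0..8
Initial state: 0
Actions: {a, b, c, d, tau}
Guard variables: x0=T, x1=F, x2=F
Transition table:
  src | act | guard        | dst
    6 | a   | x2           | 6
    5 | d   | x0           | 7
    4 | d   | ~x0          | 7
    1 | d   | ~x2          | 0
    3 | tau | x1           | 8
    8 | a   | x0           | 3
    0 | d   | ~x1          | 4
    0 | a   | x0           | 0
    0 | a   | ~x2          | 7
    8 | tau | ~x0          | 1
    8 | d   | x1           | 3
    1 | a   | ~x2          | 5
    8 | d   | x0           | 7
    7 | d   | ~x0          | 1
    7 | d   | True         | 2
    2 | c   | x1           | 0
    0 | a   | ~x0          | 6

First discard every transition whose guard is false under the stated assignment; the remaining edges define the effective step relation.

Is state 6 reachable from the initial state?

9 transition(s) survive guard evaluation.
L0 = {0}
L1 = {4,7}  now seen {0,4,7}
L2 = {2}  now seen {0,2,4,7}
Reachable = {0,2,4,7}

Answer: UNREACHABLE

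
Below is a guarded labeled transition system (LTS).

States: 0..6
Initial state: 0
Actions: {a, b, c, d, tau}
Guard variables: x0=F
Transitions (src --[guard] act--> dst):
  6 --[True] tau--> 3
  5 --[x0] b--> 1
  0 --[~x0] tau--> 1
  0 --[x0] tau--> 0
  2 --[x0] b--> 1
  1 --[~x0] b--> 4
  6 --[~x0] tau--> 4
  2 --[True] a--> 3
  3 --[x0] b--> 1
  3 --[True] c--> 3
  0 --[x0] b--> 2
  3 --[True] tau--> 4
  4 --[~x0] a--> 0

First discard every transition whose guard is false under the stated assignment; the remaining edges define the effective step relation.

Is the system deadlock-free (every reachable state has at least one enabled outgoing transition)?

Answer: DEADLOCK-FREE

Trace:
Reach set: {0,1,4}
  0: tau→1  [1 exit(s)]
  1: b→4  [1 exit(s)]
  4: a→0  [1 exit(s)]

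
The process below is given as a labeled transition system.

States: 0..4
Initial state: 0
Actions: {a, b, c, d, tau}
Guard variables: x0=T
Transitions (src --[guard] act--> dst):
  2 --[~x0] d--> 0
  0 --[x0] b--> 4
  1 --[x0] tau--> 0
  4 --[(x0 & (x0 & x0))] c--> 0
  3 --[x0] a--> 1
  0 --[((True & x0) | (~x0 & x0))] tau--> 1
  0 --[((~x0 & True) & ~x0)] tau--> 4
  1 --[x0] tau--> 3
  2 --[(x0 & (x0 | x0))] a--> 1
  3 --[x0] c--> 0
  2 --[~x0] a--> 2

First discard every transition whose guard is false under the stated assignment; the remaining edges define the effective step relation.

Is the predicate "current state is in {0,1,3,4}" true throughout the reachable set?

Answer: INVARIANT HOLDS

Analysis:
Safe = {0,1,3,4}
Reachable = {0,1,3,4}
  0: safe
  1: safe
  3: safe
  4: safe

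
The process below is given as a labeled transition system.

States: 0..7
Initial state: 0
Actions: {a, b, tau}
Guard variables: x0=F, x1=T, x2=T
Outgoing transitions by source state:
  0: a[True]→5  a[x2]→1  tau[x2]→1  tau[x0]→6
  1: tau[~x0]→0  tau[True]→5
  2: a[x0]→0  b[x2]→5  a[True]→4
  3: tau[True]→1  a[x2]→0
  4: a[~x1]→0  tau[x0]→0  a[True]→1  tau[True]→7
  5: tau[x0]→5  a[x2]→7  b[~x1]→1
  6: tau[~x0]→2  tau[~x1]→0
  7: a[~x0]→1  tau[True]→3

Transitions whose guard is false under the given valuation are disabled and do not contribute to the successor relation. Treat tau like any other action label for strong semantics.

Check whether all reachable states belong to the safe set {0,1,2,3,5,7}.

Inv-set: {0,1,2,3,5,7}
R = {0,1,3,5,7}
  0: safe
  1: safe
  3: safe
  5: safe
  7: safe

Answer: INVARIANT HOLDS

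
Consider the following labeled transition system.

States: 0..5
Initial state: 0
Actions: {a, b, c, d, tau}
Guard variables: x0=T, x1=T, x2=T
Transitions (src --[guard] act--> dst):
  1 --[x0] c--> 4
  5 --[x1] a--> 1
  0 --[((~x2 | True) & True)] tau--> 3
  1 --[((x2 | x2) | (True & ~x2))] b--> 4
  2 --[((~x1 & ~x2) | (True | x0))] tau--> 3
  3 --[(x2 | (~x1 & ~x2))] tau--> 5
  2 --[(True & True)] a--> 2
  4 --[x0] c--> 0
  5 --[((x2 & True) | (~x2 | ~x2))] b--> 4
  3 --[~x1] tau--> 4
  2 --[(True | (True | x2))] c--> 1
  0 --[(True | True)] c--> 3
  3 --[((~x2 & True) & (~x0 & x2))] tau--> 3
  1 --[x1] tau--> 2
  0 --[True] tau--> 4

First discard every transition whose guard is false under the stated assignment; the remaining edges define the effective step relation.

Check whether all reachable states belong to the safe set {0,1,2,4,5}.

Safe = {0,1,2,4,5}
Reach set: {0,1,2,3,4,5}
  0: safe
  1: safe
  2: safe
  3: ✗ unsafe
  4: safe
  5: safe
reach 3 via tau — violates

Answer: INVARIANT VIOLATED at state 3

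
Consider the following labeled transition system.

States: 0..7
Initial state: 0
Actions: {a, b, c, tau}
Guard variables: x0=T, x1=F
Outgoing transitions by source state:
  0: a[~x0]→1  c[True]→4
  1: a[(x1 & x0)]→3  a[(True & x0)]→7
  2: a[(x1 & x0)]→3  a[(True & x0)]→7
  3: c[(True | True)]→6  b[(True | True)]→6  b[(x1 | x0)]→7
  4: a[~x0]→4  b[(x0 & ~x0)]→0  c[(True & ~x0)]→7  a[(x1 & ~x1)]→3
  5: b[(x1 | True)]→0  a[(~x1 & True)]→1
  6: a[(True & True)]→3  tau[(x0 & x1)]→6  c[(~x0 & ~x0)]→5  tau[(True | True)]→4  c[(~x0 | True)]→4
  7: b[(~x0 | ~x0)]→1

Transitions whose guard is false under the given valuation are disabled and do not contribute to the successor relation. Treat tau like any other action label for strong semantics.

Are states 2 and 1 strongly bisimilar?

Refine partition for ~:
  round 0: {{0,1,2,3,4,5,6,7}}
  round 1: {{0},{1,2},{3},{4,7},{5},{6}}
stable after 2 split(s): 6 block(s)
2∈{1,2}, 1∈{1,2}

Answer: BISIMILAR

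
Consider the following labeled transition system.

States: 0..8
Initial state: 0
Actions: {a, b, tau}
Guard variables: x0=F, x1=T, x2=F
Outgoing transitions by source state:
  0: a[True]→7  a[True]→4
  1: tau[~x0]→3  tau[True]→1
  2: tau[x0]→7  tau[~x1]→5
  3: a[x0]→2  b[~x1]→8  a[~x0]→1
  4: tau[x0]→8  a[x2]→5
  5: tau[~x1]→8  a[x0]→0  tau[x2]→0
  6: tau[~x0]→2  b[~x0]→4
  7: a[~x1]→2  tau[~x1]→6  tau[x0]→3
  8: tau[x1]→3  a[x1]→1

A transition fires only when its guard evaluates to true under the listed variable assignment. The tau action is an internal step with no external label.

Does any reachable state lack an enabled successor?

Reachable = {0,4,7}
  0: a→4  a→7  [2 out]
  4: ∅  [no exit]
  7: ∅  [no exit]
Path to 4: a

Answer: DEADLOCK at state 4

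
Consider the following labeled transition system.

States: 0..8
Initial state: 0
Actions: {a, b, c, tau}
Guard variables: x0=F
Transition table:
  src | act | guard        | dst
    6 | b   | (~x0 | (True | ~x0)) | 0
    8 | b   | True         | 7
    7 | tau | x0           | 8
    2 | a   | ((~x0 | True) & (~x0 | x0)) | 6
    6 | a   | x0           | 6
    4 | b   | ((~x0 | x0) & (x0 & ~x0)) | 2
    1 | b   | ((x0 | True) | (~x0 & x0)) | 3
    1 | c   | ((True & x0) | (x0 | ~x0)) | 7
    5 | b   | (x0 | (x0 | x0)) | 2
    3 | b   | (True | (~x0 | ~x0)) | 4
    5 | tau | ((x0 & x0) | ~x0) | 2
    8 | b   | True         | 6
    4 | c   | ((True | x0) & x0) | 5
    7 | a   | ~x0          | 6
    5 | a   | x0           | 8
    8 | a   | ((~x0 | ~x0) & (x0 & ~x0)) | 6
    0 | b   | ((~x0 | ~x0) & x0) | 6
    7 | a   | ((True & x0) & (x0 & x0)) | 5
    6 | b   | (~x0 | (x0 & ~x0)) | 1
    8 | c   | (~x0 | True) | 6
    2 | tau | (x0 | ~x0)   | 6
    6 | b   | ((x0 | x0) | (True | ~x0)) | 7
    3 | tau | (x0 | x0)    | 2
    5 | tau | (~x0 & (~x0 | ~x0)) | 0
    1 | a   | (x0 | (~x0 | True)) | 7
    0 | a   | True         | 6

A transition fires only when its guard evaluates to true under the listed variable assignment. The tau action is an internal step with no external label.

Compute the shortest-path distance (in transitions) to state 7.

Layered search for 7:
  Layer 0: {0}
  Layer 1: {6}
  Layer 2: {1,7}
7 enters at depth 2; path a·b

Answer: 2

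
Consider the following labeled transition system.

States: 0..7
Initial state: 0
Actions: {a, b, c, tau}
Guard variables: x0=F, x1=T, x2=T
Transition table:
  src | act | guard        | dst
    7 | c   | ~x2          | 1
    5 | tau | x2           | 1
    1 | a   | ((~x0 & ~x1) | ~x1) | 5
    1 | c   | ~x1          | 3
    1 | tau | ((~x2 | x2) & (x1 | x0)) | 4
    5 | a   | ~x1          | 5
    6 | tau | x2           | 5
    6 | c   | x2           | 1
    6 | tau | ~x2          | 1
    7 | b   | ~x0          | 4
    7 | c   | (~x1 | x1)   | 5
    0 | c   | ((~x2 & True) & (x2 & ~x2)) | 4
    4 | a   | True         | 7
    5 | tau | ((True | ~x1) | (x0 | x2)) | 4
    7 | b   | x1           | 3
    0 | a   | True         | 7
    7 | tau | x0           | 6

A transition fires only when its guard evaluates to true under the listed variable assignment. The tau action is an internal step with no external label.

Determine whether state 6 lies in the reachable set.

Guard filter leaves 10 enabled edge(s).
Layer 0: {0}
Layer 1: {7}  now seen {0,7}
Layer 2: {3,4,5}  now seen {0,3,4,5,7}
Layer 3: {1}  now seen {0,1,3,4,5,7}
R = {0,1,3,4,5,7}

Answer: UNREACHABLE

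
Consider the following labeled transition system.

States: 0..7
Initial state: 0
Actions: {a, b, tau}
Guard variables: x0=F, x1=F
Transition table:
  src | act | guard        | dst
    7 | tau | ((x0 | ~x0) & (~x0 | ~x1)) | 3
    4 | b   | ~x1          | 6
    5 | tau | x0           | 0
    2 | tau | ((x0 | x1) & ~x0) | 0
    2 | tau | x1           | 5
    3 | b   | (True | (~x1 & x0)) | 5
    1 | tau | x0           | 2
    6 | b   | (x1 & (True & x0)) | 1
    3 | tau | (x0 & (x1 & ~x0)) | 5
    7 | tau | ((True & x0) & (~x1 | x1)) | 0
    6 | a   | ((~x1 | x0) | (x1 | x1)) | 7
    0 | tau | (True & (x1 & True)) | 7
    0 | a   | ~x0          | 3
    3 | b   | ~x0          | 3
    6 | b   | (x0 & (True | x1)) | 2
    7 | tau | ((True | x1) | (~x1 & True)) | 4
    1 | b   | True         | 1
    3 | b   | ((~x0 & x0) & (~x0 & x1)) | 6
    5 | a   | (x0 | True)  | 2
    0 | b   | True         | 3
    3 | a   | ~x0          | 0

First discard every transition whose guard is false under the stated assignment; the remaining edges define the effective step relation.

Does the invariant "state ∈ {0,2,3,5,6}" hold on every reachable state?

Allowed set {0,2,3,5,6}
R = {0,2,3,5}
  0: ok
  2: ok
  3: ok
  5: ok

Answer: INVARIANT HOLDS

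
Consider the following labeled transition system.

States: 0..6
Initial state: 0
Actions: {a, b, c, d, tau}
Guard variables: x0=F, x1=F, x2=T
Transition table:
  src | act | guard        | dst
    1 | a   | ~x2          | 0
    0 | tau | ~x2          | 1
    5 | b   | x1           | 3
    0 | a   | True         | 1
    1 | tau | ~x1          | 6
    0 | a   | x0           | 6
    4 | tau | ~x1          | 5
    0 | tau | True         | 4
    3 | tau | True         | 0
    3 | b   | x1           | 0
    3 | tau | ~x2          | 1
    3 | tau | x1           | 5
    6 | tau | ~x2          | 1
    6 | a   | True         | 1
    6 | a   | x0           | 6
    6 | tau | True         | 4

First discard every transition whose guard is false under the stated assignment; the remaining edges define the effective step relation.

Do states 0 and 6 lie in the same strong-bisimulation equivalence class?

Refine partition for ~:
  round 0: {{0,1,2,3,4,5,6}}
  round 1: {{0,6},{1,3,4},{2,5}}
  round 2: {{0,6},{1,3},{2,5},{4}}
4 equivalence class(es) (converged in 3)
0∈{0,6}, 6∈{0,6}

Answer: BISIMILAR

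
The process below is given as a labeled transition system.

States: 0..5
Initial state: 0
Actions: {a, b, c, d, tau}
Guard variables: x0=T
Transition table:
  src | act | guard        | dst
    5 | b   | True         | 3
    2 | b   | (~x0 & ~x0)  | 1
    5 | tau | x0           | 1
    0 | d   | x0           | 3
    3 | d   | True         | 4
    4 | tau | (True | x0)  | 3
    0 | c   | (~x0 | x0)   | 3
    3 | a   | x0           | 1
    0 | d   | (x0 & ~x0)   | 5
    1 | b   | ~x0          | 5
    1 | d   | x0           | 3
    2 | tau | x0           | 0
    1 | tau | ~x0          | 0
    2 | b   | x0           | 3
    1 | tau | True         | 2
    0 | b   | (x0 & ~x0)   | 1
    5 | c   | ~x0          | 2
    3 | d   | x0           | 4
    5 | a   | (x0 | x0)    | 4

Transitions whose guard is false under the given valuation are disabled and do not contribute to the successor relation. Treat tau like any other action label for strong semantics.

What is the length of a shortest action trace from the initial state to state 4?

Layered search for 4:
  depth 0: {0}
  depth 1: {3}
  depth 2: {1,4}
first hit 4 at d=2 via c·d

Answer: 2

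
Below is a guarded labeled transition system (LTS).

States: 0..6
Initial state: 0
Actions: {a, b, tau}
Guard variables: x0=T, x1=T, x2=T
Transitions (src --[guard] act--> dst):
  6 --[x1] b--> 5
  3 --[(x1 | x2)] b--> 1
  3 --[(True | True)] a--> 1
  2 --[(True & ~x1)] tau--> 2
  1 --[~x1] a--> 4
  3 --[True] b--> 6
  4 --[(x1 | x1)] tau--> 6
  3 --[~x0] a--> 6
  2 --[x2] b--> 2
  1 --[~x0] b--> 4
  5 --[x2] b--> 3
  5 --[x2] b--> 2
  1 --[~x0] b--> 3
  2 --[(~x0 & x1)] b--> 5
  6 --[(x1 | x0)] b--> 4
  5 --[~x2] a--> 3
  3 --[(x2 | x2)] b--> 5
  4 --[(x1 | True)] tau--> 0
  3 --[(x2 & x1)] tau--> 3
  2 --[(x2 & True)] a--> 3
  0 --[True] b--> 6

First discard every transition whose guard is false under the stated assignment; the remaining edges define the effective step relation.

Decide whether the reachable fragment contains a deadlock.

Reach set: {0,1,2,3,4,5,6}
  0: b→6  [deg 1]
  1: ∅  [deadlock]
  2: a→3  b→2  [deg 2]
  3: a→1  b→1  b→5  b→6  tau→3  [deg 5]
  4: tau→0  tau→6  [deg 2]
  5: b→2  b→3  [deg 2]
  6: b→4  b→5  [deg 2]
Path to 1: b·b·b·b

Answer: DEADLOCK at state 1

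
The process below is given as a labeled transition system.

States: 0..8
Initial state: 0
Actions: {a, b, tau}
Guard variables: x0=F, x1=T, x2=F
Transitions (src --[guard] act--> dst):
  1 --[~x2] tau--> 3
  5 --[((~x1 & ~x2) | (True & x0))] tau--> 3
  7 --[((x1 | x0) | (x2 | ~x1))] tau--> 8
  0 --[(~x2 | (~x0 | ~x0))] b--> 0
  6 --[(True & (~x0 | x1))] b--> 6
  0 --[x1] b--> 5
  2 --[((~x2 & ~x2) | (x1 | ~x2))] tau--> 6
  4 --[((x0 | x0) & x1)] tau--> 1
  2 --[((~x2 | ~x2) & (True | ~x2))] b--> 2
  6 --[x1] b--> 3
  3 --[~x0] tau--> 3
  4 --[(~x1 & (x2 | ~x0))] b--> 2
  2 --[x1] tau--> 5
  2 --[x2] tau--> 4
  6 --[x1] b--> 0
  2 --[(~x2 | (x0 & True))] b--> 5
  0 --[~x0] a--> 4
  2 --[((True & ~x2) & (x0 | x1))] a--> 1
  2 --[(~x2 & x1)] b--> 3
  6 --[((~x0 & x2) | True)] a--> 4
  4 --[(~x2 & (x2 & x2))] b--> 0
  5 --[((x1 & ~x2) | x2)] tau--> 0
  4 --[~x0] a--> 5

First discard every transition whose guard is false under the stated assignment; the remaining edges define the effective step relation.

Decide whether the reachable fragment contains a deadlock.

R = {0,4,5}
  0: a→4  b→0  b→5  [deg 3]
  4: a→5  [deg 1]
  5: tau→0  [deg 1]

Answer: DEADLOCK-FREE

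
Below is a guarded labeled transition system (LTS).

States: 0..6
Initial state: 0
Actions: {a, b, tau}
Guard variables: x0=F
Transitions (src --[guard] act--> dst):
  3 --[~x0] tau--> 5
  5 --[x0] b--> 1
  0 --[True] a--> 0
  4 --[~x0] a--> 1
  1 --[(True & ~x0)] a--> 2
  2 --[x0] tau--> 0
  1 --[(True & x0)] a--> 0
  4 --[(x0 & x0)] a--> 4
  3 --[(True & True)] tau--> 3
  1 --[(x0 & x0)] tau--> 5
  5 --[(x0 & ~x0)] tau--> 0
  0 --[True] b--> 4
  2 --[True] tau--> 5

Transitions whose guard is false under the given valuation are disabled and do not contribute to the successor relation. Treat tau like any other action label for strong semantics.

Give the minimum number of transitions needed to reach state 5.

Answer: 4

Trace:
Breadth-first toward 5:
  L0 = {0}
  L1 = {4}
  L2 = {1}
  L3 = {2}
  L4 = {5}
5 enters at depth 4; path b·a·a·tau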